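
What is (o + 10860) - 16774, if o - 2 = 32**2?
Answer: -4888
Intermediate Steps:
o = 1026 (o = 2 + 32**2 = 2 + 1024 = 1026)
(o + 10860) - 16774 = (1026 + 10860) - 16774 = 11886 - 16774 = -4888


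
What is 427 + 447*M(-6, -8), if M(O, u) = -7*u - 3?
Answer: 24118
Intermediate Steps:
M(O, u) = -3 - 7*u
427 + 447*M(-6, -8) = 427 + 447*(-3 - 7*(-8)) = 427 + 447*(-3 + 56) = 427 + 447*53 = 427 + 23691 = 24118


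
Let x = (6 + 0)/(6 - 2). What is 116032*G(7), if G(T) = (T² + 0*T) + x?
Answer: 5859616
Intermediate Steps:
x = 3/2 (x = 6/4 = 6*(¼) = 3/2 ≈ 1.5000)
G(T) = 3/2 + T² (G(T) = (T² + 0*T) + 3/2 = (T² + 0) + 3/2 = T² + 3/2 = 3/2 + T²)
116032*G(7) = 116032*(3/2 + 7²) = 116032*(3/2 + 49) = 116032*(101/2) = 5859616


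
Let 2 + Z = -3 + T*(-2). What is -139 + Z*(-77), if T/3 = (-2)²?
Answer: 2094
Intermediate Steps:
T = 12 (T = 3*(-2)² = 3*4 = 12)
Z = -29 (Z = -2 + (-3 + 12*(-2)) = -2 + (-3 - 24) = -2 - 27 = -29)
-139 + Z*(-77) = -139 - 29*(-77) = -139 + 2233 = 2094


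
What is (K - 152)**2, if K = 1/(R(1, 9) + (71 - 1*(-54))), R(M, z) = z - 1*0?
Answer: 414814689/17956 ≈ 23102.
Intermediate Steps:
R(M, z) = z (R(M, z) = z + 0 = z)
K = 1/134 (K = 1/(9 + (71 - 1*(-54))) = 1/(9 + (71 + 54)) = 1/(9 + 125) = 1/134 ≈ 0.0074627)
(K - 152)**2 = (1/134 - 152)**2 = (-20367/134)**2 = 414814689/17956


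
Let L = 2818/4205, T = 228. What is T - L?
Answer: 955922/4205 ≈ 227.33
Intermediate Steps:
L = 2818/4205 (L = 2818*(1/4205) = 2818/4205 ≈ 0.67015)
T - L = 228 - 1*2818/4205 = 228 - 2818/4205 = 955922/4205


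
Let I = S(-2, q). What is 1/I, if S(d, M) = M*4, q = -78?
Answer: -1/312 ≈ -0.0032051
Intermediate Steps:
S(d, M) = 4*M
I = -312 (I = 4*(-78) = -312)
1/I = 1/(-312) = -1/312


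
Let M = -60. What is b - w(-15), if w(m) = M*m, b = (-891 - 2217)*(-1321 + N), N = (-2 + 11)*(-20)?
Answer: 4664208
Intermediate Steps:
N = -180 (N = 9*(-20) = -180)
b = 4665108 (b = (-891 - 2217)*(-1321 - 180) = -3108*(-1501) = 4665108)
w(m) = -60*m
b - w(-15) = 4665108 - (-60)*(-15) = 4665108 - 1*900 = 4665108 - 900 = 4664208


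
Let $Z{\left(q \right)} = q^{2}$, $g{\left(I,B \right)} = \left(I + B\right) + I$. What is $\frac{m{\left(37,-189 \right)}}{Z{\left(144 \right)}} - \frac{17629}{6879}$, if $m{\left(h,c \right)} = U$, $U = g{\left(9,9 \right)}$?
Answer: $- \frac{1503577}{587008} \approx -2.5614$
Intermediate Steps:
$g{\left(I,B \right)} = B + 2 I$ ($g{\left(I,B \right)} = \left(B + I\right) + I = B + 2 I$)
$U = 27$ ($U = 9 + 2 \cdot 9 = 9 + 18 = 27$)
$m{\left(h,c \right)} = 27$
$\frac{m{\left(37,-189 \right)}}{Z{\left(144 \right)}} - \frac{17629}{6879} = \frac{27}{144^{2}} - \frac{17629}{6879} = \frac{27}{20736} - \frac{17629}{6879} = 27 \cdot \frac{1}{20736} - \frac{17629}{6879} = \frac{1}{768} - \frac{17629}{6879} = - \frac{1503577}{587008}$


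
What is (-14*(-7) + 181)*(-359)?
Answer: -100161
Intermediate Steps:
(-14*(-7) + 181)*(-359) = (98 + 181)*(-359) = 279*(-359) = -100161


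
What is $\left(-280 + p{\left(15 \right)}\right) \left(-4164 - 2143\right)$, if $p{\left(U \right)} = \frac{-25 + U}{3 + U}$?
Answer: $\frac{15925175}{9} \approx 1.7695 \cdot 10^{6}$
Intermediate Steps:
$p{\left(U \right)} = \frac{-25 + U}{3 + U}$
$\left(-280 + p{\left(15 \right)}\right) \left(-4164 - 2143\right) = \left(-280 + \frac{-25 + 15}{3 + 15}\right) \left(-4164 - 2143\right) = \left(-280 + \frac{1}{18} \left(-10\right)\right) \left(-6307\right) = \left(-280 - \frac{5}{9}\right) \left(-6307\right) = \left(- \frac{2525}{9}\right) \left(-6307\right) = \frac{15925175}{9}$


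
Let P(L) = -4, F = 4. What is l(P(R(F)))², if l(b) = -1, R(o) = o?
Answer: 1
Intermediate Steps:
l(P(R(F)))² = (-1)² = 1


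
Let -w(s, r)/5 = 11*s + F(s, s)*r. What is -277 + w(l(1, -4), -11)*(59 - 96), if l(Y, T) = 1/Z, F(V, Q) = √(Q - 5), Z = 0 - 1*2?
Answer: -2589/2 - 2035*I*√22/2 ≈ -1294.5 - 4772.5*I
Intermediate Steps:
Z = -2 (Z = 0 - 2 = -2)
F(V, Q) = √(-5 + Q)
l(Y, T) = -½ (l(Y, T) = 1/(-2) = -½)
w(s, r) = -55*s - 5*r*√(-5 + s) (w(s, r) = -5*(11*s + √(-5 + s)*r) = -5*(11*s + r*√(-5 + s)) = -55*s - 5*r*√(-5 + s))
-277 + w(l(1, -4), -11)*(59 - 96) = -277 + (-55*(-½) - 5*(-11)*√(-5 - ½))*(59 - 96) = -277 + (55/2 - 5*(-11)*√(-11/2))*(-37) = -277 + (55/2 - 5*(-11)*I*√22/2)*(-37) = -277 + (55/2 + 55*I*√22/2)*(-37) = -277 + (-2035/2 - 2035*I*√22/2) = -2589/2 - 2035*I*√22/2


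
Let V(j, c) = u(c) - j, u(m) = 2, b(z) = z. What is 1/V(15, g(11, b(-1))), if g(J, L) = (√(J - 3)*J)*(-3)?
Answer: -1/13 ≈ -0.076923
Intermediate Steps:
g(J, L) = -3*J*√(-3 + J) (g(J, L) = (√(-3 + J)*J)*(-3) = (J*√(-3 + J))*(-3) = -3*J*√(-3 + J))
V(j, c) = 2 - j
1/V(15, g(11, b(-1))) = 1/(2 - 1*15) = 1/(2 - 15) = 1/(-13) = -1/13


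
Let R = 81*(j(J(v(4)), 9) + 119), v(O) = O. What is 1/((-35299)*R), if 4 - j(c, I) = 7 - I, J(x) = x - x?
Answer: -1/357402375 ≈ -2.7980e-9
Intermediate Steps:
J(x) = 0
j(c, I) = -3 + I (j(c, I) = 4 - (7 - I) = 4 + (-7 + I) = -3 + I)
R = 10125 (R = 81*((-3 + 9) + 119) = 81*(6 + 119) = 81*125 = 10125)
1/((-35299)*R) = 1/(-35299*10125) = -1/35299*1/10125 = -1/357402375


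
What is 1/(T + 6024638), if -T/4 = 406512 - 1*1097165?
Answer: 1/8787250 ≈ 1.1380e-7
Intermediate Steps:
T = 2762612 (T = -4*(406512 - 1*1097165) = -4*(406512 - 1097165) = -4*(-690653) = 2762612)
1/(T + 6024638) = 1/(2762612 + 6024638) = 1/8787250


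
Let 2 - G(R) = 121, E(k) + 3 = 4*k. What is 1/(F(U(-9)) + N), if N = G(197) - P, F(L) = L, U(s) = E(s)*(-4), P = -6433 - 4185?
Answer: 1/10655 ≈ 9.3853e-5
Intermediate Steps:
E(k) = -3 + 4*k
G(R) = -119 (G(R) = 2 - 1*121 = 2 - 121 = -119)
P = -10618
U(s) = 12 - 16*s (U(s) = (-3 + 4*s)*(-4) = 12 - 16*s)
N = 10499 (N = -119 - 1*(-10618) = -119 + 10618 = 10499)
1/(F(U(-9)) + N) = 1/((12 - 16*(-9)) + 10499) = 1/((12 + 144) + 10499) = 1/(156 + 10499) = 1/10655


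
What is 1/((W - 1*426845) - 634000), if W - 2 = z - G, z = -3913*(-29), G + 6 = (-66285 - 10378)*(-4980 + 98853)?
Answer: 1/7195638439 ≈ 1.3897e-10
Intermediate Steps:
G = -7196585805 (G = -6 + (-66285 - 10378)*(-4980 + 98853) = -6 - 76663*93873 = -6 - 7196585799 = -7196585805)
z = 113477
W = 7196699284 (W = 2 + (113477 - 1*(-7196585805)) = 2 + (113477 + 7196585805) = 2 + 7196699282 = 7196699284)
1/((W - 1*426845) - 634000) = 1/((7196699284 - 1*426845) - 634000) = 1/((7196699284 - 426845) - 634000) = 1/(7196272439 - 634000) = 1/7195638439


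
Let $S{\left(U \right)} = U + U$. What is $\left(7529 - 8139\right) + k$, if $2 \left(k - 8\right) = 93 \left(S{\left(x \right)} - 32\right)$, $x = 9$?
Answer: $-1253$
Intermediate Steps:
$S{\left(U \right)} = 2 U$
$k = -643$ ($k = 8 + \frac{93 \left(2 \cdot 9 - 32\right)}{2} = 8 + \frac{93 \left(18 - 32\right)}{2} = 8 + \frac{93 \left(-14\right)}{2} = 8 + \frac{1}{2} \left(-1302\right) = 8 - 651 = -643$)
$\left(7529 - 8139\right) + k = \left(7529 - 8139\right) - 643 = -610 - 643 = -1253$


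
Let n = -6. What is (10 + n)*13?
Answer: 52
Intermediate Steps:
(10 + n)*13 = (10 - 6)*13 = 4*13 = 52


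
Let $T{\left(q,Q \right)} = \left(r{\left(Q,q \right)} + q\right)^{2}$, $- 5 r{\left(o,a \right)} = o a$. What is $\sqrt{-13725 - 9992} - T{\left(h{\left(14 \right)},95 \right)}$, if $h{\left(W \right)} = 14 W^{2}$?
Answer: $-2439569664 + i \sqrt{23717} \approx -2.4396 \cdot 10^{9} + 154.0 i$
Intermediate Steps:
$r{\left(o,a \right)} = - \frac{a o}{5}$ ($r{\left(o,a \right)} = - \frac{o a}{5} = - \frac{a o}{5}$)
$T{\left(q,Q \right)} = \left(q - \frac{Q q}{5}\right)^{2}$ ($T{\left(q,Q \right)} = \left(- \frac{q Q}{5} + q\right)^{2} = \left(- \frac{Q q}{5} + q\right)^{2} = \left(q - \frac{Q q}{5}\right)^{2}$)
$\sqrt{-13725 - 9992} - T{\left(h{\left(14 \right)},95 \right)} = \sqrt{-13725 - 9992} - \frac{\left(14 \cdot 14^{2}\right)^{2} \left(-5 + 95\right)^{2}}{25} = \sqrt{-23717} - \frac{\left(14 \cdot 196\right)^{2} \cdot 90^{2}}{25} = i \sqrt{23717} - \frac{1}{25} \cdot 2744^{2} \cdot 8100 = i \sqrt{23717} - \frac{1}{25} \cdot 7529536 \cdot 8100 = i \sqrt{23717} - 2439569664 = -2439569664 + i \sqrt{23717}$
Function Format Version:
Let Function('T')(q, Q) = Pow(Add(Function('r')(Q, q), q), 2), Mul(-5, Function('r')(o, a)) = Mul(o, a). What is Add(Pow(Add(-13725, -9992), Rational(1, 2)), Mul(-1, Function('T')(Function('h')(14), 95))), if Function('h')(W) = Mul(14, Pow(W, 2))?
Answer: Add(-2439569664, Mul(I, Pow(23717, Rational(1, 2)))) ≈ Add(-2.4396e+9, Mul(154.00, I))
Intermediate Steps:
Function('r')(o, a) = Mul(Rational(-1, 5), a, o) (Function('r')(o, a) = Mul(Rational(-1, 5), Mul(o, a)) = Mul(Rational(-1, 5), Mul(a, o)) = Mul(Rational(-1, 5), a, o))
Function('T')(q, Q) = Pow(Add(q, Mul(Rational(-1, 5), Q, q)), 2) (Function('T')(q, Q) = Pow(Add(Mul(Rational(-1, 5), q, Q), q), 2) = Pow(Add(Mul(Rational(-1, 5), Q, q), q), 2) = Pow(Add(q, Mul(Rational(-1, 5), Q, q)), 2))
Add(Pow(Add(-13725, -9992), Rational(1, 2)), Mul(-1, Function('T')(Function('h')(14), 95))) = Add(Pow(Add(-13725, -9992), Rational(1, 2)), Mul(-1, Mul(Rational(1, 25), Pow(Mul(14, Pow(14, 2)), 2), Pow(Add(-5, 95), 2)))) = Add(Pow(-23717, Rational(1, 2)), Mul(-1, Mul(Rational(1, 25), Pow(Mul(14, 196), 2), Pow(90, 2)))) = Add(Mul(I, Pow(23717, Rational(1, 2))), Mul(-1, Mul(Rational(1, 25), Pow(2744, 2), 8100))) = Add(Mul(I, Pow(23717, Rational(1, 2))), Mul(-1, Mul(Rational(1, 25), 7529536, 8100))) = Add(Mul(I, Pow(23717, Rational(1, 2))), Mul(-1, 2439569664)) = Add(Mul(I, Pow(23717, Rational(1, 2))), -2439569664) = Add(-2439569664, Mul(I, Pow(23717, Rational(1, 2))))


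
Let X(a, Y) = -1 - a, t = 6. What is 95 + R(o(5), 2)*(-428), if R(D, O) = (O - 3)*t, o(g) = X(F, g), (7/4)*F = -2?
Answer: 2663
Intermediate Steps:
F = -8/7 (F = (4/7)*(-2) = -8/7 ≈ -1.1429)
o(g) = ⅐ (o(g) = -1 - 1*(-8/7) = -1 + 8/7 = ⅐)
R(D, O) = -18 + 6*O (R(D, O) = (O - 3)*6 = (-3 + O)*6 = -18 + 6*O)
95 + R(o(5), 2)*(-428) = 95 + (-18 + 6*2)*(-428) = 95 + (-18 + 12)*(-428) = 95 - 6*(-428) = 95 + 2568 = 2663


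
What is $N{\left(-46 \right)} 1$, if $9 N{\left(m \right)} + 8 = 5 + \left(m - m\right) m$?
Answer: $- \frac{1}{3} \approx -0.33333$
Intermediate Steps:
$N{\left(m \right)} = - \frac{1}{3}$ ($N{\left(m \right)} = - \frac{8}{9} + \frac{5 + \left(m - m\right) m}{9} = - \frac{8}{9} + \frac{5 + 0 m}{9} = - \frac{8}{9} + \frac{5 + 0}{9} = - \frac{8}{9} + \frac{1}{9} \cdot 5 = - \frac{8}{9} + \frac{5}{9} = - \frac{1}{3}$)
$N{\left(-46 \right)} 1 = \left(- \frac{1}{3}\right) 1 = - \frac{1}{3}$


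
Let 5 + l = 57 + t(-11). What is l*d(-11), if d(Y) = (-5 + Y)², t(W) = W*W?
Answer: 44288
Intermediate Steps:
t(W) = W²
l = 173 (l = -5 + (57 + (-11)²) = -5 + (57 + 121) = -5 + 178 = 173)
l*d(-11) = 173*(-5 - 11)² = 173*(-16)² = 173*256 = 44288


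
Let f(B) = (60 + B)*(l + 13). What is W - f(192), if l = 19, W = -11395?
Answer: -19459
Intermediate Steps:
f(B) = 1920 + 32*B (f(B) = (60 + B)*(19 + 13) = (60 + B)*32 = 1920 + 32*B)
W - f(192) = -11395 - (1920 + 32*192) = -11395 - (1920 + 6144) = -11395 - 1*8064 = -11395 - 8064 = -19459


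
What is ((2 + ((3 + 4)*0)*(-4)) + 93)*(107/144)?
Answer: 10165/144 ≈ 70.590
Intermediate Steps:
((2 + ((3 + 4)*0)*(-4)) + 93)*(107/144) = ((2 + (7*0)*(-4)) + 93)*(107*(1/144)) = ((2 + 0*(-4)) + 93)*(107/144) = ((2 + 0) + 93)*(107/144) = (2 + 93)*(107/144) = 95*(107/144) = 10165/144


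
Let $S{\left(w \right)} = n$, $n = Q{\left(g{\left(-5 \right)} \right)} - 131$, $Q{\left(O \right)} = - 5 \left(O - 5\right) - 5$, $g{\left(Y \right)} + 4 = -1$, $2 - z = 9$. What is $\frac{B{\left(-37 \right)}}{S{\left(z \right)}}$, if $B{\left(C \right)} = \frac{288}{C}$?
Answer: $\frac{144}{1591} \approx 0.090509$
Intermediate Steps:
$z = -7$ ($z = 2 - 9 = -7$)
$g{\left(Y \right)} = -5$ ($g{\left(Y \right)} = -4 - 1 = -5$)
$Q{\left(O \right)} = 20 - 5 O$ ($Q{\left(O \right)} = - 5 \left(-5 + O\right) - 5 = \left(25 - 5 O\right) - 5 = 20 - 5 O$)
$n = -86$ ($n = \left(20 - -25\right) - 131 = \left(20 + 25\right) - 131 = 45 - 131 = -86$)
$S{\left(w \right)} = -86$
$\frac{B{\left(-37 \right)}}{S{\left(z \right)}} = \frac{288 \frac{1}{-37}}{-86} = 288 \left(- \frac{1}{37}\right) \left(- \frac{1}{86}\right) = \left(- \frac{288}{37}\right) \left(- \frac{1}{86}\right) = \frac{144}{1591}$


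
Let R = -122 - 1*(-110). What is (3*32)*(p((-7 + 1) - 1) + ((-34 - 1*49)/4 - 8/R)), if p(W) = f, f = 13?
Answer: -680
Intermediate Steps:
p(W) = 13
R = -12 (R = -122 + 110 = -12)
(3*32)*(p((-7 + 1) - 1) + ((-34 - 1*49)/4 - 8/R)) = (3*32)*(13 + ((-34 - 1*49)/4 - 8/(-12))) = 96*(13 + ((-34 - 49)*(¼) - 8*(-1/12))) = 96*(13 + (-83*¼ + ⅔)) = 96*(13 + (-83/4 + ⅔)) = 96*(13 - 241/12) = 96*(-85/12) = -680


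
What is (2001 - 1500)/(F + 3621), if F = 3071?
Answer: 501/6692 ≈ 0.074865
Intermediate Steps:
(2001 - 1500)/(F + 3621) = (2001 - 1500)/(3071 + 3621) = 501/6692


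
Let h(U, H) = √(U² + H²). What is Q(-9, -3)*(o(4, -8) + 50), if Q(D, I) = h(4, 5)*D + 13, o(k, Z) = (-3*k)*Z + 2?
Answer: 1924 - 1332*√41 ≈ -6605.0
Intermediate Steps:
h(U, H) = √(H² + U²)
o(k, Z) = 2 - 3*Z*k (o(k, Z) = -3*Z*k + 2 = 2 - 3*Z*k)
Q(D, I) = 13 + D*√41 (Q(D, I) = √(5² + 4²)*D + 13 = √(25 + 16)*D + 13 = √41*D + 13 = D*√41 + 13 = 13 + D*√41)
Q(-9, -3)*(o(4, -8) + 50) = (13 - 9*√41)*((2 - 3*(-8)*4) + 50) = (13 - 9*√41)*((2 + 96) + 50) = (13 - 9*√41)*(98 + 50) = (13 - 9*√41)*148 = 1924 - 1332*√41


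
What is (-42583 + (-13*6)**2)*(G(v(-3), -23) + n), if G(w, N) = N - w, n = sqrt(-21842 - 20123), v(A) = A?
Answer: 729980 - 36499*I*sqrt(41965) ≈ 7.2998e+5 - 7.477e+6*I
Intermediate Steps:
n = I*sqrt(41965) (n = sqrt(-41965) = I*sqrt(41965) ≈ 204.85*I)
(-42583 + (-13*6)**2)*(G(v(-3), -23) + n) = (-42583 + (-13*6)**2)*((-23 - 1*(-3)) + I*sqrt(41965)) = (-42583 + (-78)**2)*((-23 + 3) + I*sqrt(41965)) = (-42583 + 6084)*(-20 + I*sqrt(41965)) = -36499*(-20 + I*sqrt(41965)) = 729980 - 36499*I*sqrt(41965)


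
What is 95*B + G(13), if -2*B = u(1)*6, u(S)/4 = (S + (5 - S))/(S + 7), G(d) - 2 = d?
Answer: -1395/2 ≈ -697.50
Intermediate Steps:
G(d) = 2 + d
u(S) = 20/(7 + S) (u(S) = 4*((S + (5 - S))/(S + 7)) = 4*(5/(7 + S)) = 20/(7 + S))
B = -15/2 (B = -20/(7 + 1)*6/2 = -20/8*6/2 = -20*(⅛)*6/2 = -5*6/4 = -½*15 = -15/2 ≈ -7.5000)
95*B + G(13) = 95*(-15/2) + (2 + 13) = -1425/2 + 15 = -1395/2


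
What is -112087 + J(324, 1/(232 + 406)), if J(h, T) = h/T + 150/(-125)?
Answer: 473119/5 ≈ 94624.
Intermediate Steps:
J(h, T) = -6/5 + h/T (J(h, T) = h/T + 150*(-1/125) = h/T - 6/5 = -6/5 + h/T)
-112087 + J(324, 1/(232 + 406)) = -112087 + (-6/5 + 324/(1/(232 + 406))) = -112087 + (-6/5 + 324/(1/638)) = -112087 + (-6/5 + 324*638) = -112087 + (-6/5 + 206712) = -112087 + 1033554/5 = 473119/5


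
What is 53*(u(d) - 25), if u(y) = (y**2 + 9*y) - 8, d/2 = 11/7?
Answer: 13409/49 ≈ 273.65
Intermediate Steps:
d = 22/7 (d = 2*(11/7) = 22/7 ≈ 3.1429)
u(y) = -8 + y**2 + 9*y
53*(u(d) - 25) = 53*((-8 + (22/7)**2 + 9*(22/7)) - 25) = 53*((-8 + 484/49 + 198/7) - 25) = 53*(1478/49 - 25) = 53*(253/49) = 13409/49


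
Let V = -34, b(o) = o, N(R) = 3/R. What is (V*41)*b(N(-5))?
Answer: 4182/5 ≈ 836.40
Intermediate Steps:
(V*41)*b(N(-5)) = (-34*41)*(3/(-5)) = -4182*(-1)/5 = -1394*(-⅗) = 4182/5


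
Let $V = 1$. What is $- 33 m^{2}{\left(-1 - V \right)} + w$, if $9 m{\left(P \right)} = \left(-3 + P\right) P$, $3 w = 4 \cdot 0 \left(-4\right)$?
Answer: $- \frac{1100}{27} \approx -40.741$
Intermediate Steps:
$w = 0$ ($w = \frac{4 \cdot 0 \left(-4\right)}{3} = \frac{0 \left(-4\right)}{3} = \frac{1}{3} \cdot 0 = 0$)
$m{\left(P \right)} = \frac{P \left(-3 + P\right)}{9}$ ($m{\left(P \right)} = \frac{\left(-3 + P\right) P}{9} = \frac{P \left(-3 + P\right)}{9}$)
$- 33 m^{2}{\left(-1 - V \right)} + w = - 33 \left(\frac{\left(-1 - 1\right) \left(-3 - 2\right)}{9}\right)^{2} + 0 = - 33 \left(\frac{1}{9} \left(-2\right) \left(-3 - 2\right)\right)^{2} + 0 = - 33 \left(\frac{1}{9} \left(-2\right) \left(-5\right)\right)^{2} + 0 = - 33 \left(\frac{10}{9}\right)^{2} + 0 = \left(-33\right) \frac{100}{81} + 0 = - \frac{1100}{27} + 0 = - \frac{1100}{27}$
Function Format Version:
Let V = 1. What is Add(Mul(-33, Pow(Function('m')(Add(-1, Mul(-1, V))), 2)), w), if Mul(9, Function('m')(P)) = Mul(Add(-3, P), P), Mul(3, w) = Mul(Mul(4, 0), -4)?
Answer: Rational(-1100, 27) ≈ -40.741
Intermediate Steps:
w = 0 (w = Mul(Rational(1, 3), Mul(Mul(4, 0), -4)) = Mul(Rational(1, 3), Mul(0, -4)) = Mul(Rational(1, 3), 0) = 0)
Function('m')(P) = Mul(Rational(1, 9), P, Add(-3, P)) (Function('m')(P) = Mul(Rational(1, 9), Mul(Add(-3, P), P)) = Mul(Rational(1, 9), Mul(P, Add(-3, P))) = Mul(Rational(1, 9), P, Add(-3, P)))
Add(Mul(-33, Pow(Function('m')(Add(-1, Mul(-1, V))), 2)), w) = Add(Mul(-33, Pow(Mul(Rational(1, 9), Add(-1, Mul(-1, 1)), Add(-3, Add(-1, Mul(-1, 1)))), 2)), 0) = Add(Mul(-33, Pow(Mul(Rational(1, 9), Add(-1, -1), Add(-3, Add(-1, -1))), 2)), 0) = Add(Mul(-33, Pow(Mul(Rational(1, 9), -2, Add(-3, -2)), 2)), 0) = Add(Mul(-33, Pow(Mul(Rational(1, 9), -2, -5), 2)), 0) = Add(Mul(-33, Pow(Rational(10, 9), 2)), 0) = Add(Mul(-33, Rational(100, 81)), 0) = Add(Rational(-1100, 27), 0) = Rational(-1100, 27)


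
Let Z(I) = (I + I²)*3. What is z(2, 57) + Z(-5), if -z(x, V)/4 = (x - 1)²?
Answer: 56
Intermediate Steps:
z(x, V) = -4*(-1 + x)² (z(x, V) = -4*(x - 1)² = -4*(-1 + x)²)
Z(I) = 3*I + 3*I²
z(2, 57) + Z(-5) = -4*(-1 + 2)² + 3*(-5)*(1 - 5) = -4*1² + 3*(-5)*(-4) = -4*1 + 60 = -4 + 60 = 56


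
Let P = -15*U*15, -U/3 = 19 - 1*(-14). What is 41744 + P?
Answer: 64019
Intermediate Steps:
U = -99 (U = -3*(19 - 1*(-14)) = -3*(19 + 14) = -3*33 = -99)
P = 22275 (P = -15*(-99)*15 = 1485*15 = 22275)
41744 + P = 41744 + 22275 = 64019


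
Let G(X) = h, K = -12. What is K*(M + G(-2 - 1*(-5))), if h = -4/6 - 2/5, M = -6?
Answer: 424/5 ≈ 84.800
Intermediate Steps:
h = -16/15 (h = -4*⅙ - 2*⅕ = -⅔ - ⅖ = -16/15 ≈ -1.0667)
G(X) = -16/15
K*(M + G(-2 - 1*(-5))) = -12*(-6 - 16/15) = -12*(-106/15) = 424/5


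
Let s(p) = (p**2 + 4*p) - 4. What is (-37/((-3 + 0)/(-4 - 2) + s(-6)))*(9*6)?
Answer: -3996/17 ≈ -235.06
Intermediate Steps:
s(p) = -4 + p**2 + 4*p
(-37/((-3 + 0)/(-4 - 2) + s(-6)))*(9*6) = (-37/((-3 + 0)/(-4 - 2) + (-4 + (-6)**2 + 4*(-6))))*(9*6) = -37/(-3/(-6) + (-4 + 36 - 24))*54 = -37/(-3*(-1/6) + 8)*54 = -37/(1/2 + 8)*54 = -37/17/2*54 = -37*2/17*54 = -74/17*54 = -3996/17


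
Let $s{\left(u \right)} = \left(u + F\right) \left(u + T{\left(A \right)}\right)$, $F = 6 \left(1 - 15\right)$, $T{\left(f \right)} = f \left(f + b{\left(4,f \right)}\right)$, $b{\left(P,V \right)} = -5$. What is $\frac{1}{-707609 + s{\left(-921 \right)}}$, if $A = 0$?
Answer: $\frac{1}{217996} \approx 4.5872 \cdot 10^{-6}$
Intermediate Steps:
$T{\left(f \right)} = f \left(-5 + f\right)$ ($T{\left(f \right)} = f \left(f - 5\right) = f \left(-5 + f\right)$)
$F = -84$ ($F = 6 \left(-14\right) = -84$)
$s{\left(u \right)} = u \left(-84 + u\right)$ ($s{\left(u \right)} = \left(u - 84\right) \left(u + 0 \left(-5 + 0\right)\right) = \left(-84 + u\right) \left(u + 0 \left(-5\right)\right) = \left(-84 + u\right) \left(u + 0\right) = \left(-84 + u\right) u = u \left(-84 + u\right)$)
$\frac{1}{-707609 + s{\left(-921 \right)}} = \frac{1}{-707609 - 921 \left(-84 - 921\right)} = \frac{1}{-707609 - -925605} = \frac{1}{-707609 + 925605} = \frac{1}{217996}$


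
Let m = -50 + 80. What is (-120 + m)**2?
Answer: 8100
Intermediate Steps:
m = 30
(-120 + m)**2 = (-120 + 30)**2 = (-90)**2 = 8100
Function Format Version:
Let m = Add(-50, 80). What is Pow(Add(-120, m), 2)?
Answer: 8100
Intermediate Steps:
m = 30
Pow(Add(-120, m), 2) = Pow(Add(-120, 30), 2) = Pow(-90, 2) = 8100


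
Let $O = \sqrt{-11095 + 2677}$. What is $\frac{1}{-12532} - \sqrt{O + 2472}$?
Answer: $- \frac{1}{12532} - \sqrt{2472 + i \sqrt{8418}} \approx -49.728 - 0.92252 i$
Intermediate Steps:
$O = i \sqrt{8418}$ ($O = \sqrt{-8418} = i \sqrt{8418} \approx 91.75 i$)
$\frac{1}{-12532} - \sqrt{O + 2472} = \frac{1}{-12532} - \sqrt{i \sqrt{8418} + 2472} = - \frac{1}{12532} - \sqrt{2472 + i \sqrt{8418}}$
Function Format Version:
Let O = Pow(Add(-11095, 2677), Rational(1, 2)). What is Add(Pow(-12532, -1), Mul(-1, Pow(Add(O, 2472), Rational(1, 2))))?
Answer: Add(Rational(-1, 12532), Mul(-1, Pow(Add(2472, Mul(I, Pow(8418, Rational(1, 2)))), Rational(1, 2)))) ≈ Add(-49.728, Mul(-0.92252, I))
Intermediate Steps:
O = Mul(I, Pow(8418, Rational(1, 2))) (O = Pow(-8418, Rational(1, 2)) = Mul(I, Pow(8418, Rational(1, 2))) ≈ Mul(91.750, I))
Add(Pow(-12532, -1), Mul(-1, Pow(Add(O, 2472), Rational(1, 2)))) = Add(Pow(-12532, -1), Mul(-1, Pow(Add(Mul(I, Pow(8418, Rational(1, 2))), 2472), Rational(1, 2)))) = Add(Rational(-1, 12532), Mul(-1, Pow(Add(2472, Mul(I, Pow(8418, Rational(1, 2)))), Rational(1, 2))))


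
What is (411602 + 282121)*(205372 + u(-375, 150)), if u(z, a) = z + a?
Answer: 142315192281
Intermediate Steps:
u(z, a) = a + z
(411602 + 282121)*(205372 + u(-375, 150)) = (411602 + 282121)*(205372 + (150 - 375)) = 693723*(205372 - 225) = 693723*205147 = 142315192281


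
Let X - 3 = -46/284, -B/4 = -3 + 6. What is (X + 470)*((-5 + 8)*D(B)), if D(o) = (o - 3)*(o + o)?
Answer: 36257220/71 ≈ 5.1067e+5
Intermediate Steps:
B = -12 (B = -4*(-3 + 6) = -4*3 = -12)
D(o) = 2*o*(-3 + o) (D(o) = (-3 + o)*(2*o) = 2*o*(-3 + o))
X = 403/142 (X = 3 - 46/284 = 3 - 46*1/284 = 3 - 23/142 = 403/142 ≈ 2.8380)
(X + 470)*((-5 + 8)*D(B)) = (403/142 + 470)*((-5 + 8)*(2*(-12)*(-3 - 12))) = 67143*(3*(2*(-12)*(-15)))/142 = 67143*(3*360)/142 = (67143/142)*1080 = 36257220/71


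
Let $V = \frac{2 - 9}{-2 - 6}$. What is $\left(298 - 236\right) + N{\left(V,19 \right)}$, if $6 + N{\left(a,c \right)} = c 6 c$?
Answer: $2222$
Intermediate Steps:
$V = \frac{7}{8}$ ($V = - \frac{7}{-8} = \left(-7\right) \left(- \frac{1}{8}\right) = \frac{7}{8} \approx 0.875$)
$N{\left(a,c \right)} = -6 + 6 c^{2}$ ($N{\left(a,c \right)} = -6 + c 6 c = -6 + 6 c c = -6 + 6 c^{2}$)
$\left(298 - 236\right) + N{\left(V,19 \right)} = \left(298 - 236\right) - \left(6 - 6 \cdot 19^{2}\right) = 62 + \left(-6 + 6 \cdot 361\right) = 62 + \left(-6 + 2166\right) = 62 + 2160 = 2222$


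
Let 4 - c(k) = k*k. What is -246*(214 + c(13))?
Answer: -12054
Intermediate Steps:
c(k) = 4 - k² (c(k) = 4 - k*k = 4 - k²)
-246*(214 + c(13)) = -246*(214 + (4 - 1*13²)) = -246*(214 + (4 - 1*169)) = -246*(214 + (4 - 169)) = -246*(214 - 165) = -246*49 = -12054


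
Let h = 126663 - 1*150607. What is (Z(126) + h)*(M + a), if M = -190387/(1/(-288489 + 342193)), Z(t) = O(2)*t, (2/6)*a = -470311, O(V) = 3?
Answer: 240984840942646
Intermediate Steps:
a = -1410933 (a = 3*(-470311) = -1410933)
h = -23944 (h = 126663 - 150607 = -23944)
Z(t) = 3*t
M = -10224543448 (M = -190387/(1/53704) = -190387/1/53704 = -190387*53704 = -10224543448)
(Z(126) + h)*(M + a) = (3*126 - 23944)*(-10224543448 - 1410933) = (378 - 23944)*(-10225954381) = -23566*(-10225954381) = 240984840942646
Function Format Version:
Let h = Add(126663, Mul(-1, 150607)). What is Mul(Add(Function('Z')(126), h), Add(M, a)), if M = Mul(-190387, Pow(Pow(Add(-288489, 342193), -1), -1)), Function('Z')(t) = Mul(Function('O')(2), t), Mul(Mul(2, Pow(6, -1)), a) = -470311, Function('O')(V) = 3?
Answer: 240984840942646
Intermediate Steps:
a = -1410933 (a = Mul(3, -470311) = -1410933)
h = -23944 (h = Add(126663, -150607) = -23944)
Function('Z')(t) = Mul(3, t)
M = -10224543448 (M = Mul(-190387, Pow(Pow(53704, -1), -1)) = Mul(-190387, Pow(Rational(1, 53704), -1)) = Mul(-190387, 53704) = -10224543448)
Mul(Add(Function('Z')(126), h), Add(M, a)) = Mul(Add(Mul(3, 126), -23944), Add(-10224543448, -1410933)) = Mul(Add(378, -23944), -10225954381) = Mul(-23566, -10225954381) = 240984840942646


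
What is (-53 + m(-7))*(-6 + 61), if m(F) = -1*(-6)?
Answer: -2585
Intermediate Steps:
m(F) = 6
(-53 + m(-7))*(-6 + 61) = (-53 + 6)*(-6 + 61) = -47*55 = -2585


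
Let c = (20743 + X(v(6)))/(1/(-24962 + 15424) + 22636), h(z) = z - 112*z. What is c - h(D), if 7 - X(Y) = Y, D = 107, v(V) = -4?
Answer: 854822663037/71967389 ≈ 11878.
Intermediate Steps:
X(Y) = 7 - Y
h(z) = -111*z
c = 65983884/71967389 (c = (20743 + (7 - 1*(-4)))/(1/(-24962 + 15424) + 22636) = (20743 + (7 + 4))/(1/(-9538) + 22636) = (20743 + 11)/(-1/9538 + 22636) = 20754/(215902167/9538) = 20754*(9538/215902167) = 65983884/71967389 ≈ 0.91686)
c - h(D) = 65983884/71967389 - (-111)*107 = 65983884/71967389 - 1*(-11877) = 65983884/71967389 + 11877 = 854822663037/71967389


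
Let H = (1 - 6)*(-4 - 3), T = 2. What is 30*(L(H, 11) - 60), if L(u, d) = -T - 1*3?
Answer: -1950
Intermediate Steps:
H = 35 (H = -5*(-7) = 35)
L(u, d) = -5 (L(u, d) = -1*2 - 1*3 = -2 - 3 = -5)
30*(L(H, 11) - 60) = 30*(-5 - 60) = 30*(-65) = -1950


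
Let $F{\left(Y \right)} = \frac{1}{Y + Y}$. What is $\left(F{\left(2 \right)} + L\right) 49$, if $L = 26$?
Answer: $\frac{5145}{4} \approx 1286.3$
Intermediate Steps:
$F{\left(Y \right)} = \frac{1}{2 Y}$
$\left(F{\left(2 \right)} + L\right) 49 = \left(\frac{1}{2 \cdot 2} + 26\right) 49 = \left(\frac{1}{2} \cdot \frac{1}{2} + 26\right) 49 = \left(\frac{1}{4} + 26\right) 49 = \frac{105}{4} \cdot 49 = \frac{5145}{4}$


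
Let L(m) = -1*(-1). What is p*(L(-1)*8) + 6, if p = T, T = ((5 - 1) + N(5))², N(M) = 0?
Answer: 134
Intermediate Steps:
L(m) = 1
T = 16 (T = ((5 - 1) + 0)² = (4 + 0)² = 4² = 16)
p = 16
p*(L(-1)*8) + 6 = 16*(1*8) + 6 = 16*8 + 6 = 128 + 6 = 134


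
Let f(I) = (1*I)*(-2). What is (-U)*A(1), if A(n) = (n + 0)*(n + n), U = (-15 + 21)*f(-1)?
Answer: -24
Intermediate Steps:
f(I) = -2*I (f(I) = I*(-2) = -2*I)
U = 12 (U = (-15 + 21)*(-2*(-1)) = 6*2 = 12)
A(n) = 2*n² (A(n) = n*(2*n) = 2*n²)
(-U)*A(1) = (-1*12)*(2*1²) = -24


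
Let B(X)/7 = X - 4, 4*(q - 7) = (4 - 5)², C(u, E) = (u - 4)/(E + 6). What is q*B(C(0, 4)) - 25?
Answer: -2483/10 ≈ -248.30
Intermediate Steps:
C(u, E) = (-4 + u)/(6 + E)
q = 29/4 (q = 7 + (4 - 5)²/4 = 7 + (¼)*(-1)² = 7 + (¼)*1 = 7 + ¼ = 29/4 ≈ 7.2500)
B(X) = -28 + 7*X (B(X) = 7*(X - 4) = 7*(-4 + X) = -28 + 7*X)
q*B(C(0, 4)) - 25 = 29*(-28 + 7*((-4 + 0)/(6 + 4)))/4 - 25 = 29*(-28 + 7*(-4/10))/4 - 25 = 29*(-28 + 7*((⅒)*(-4)))/4 - 25 = 29*(-28 + 7*(-⅖))/4 - 25 = 29*(-28 - 14/5)/4 - 25 = (29/4)*(-154/5) - 25 = -2233/10 - 25 = -2483/10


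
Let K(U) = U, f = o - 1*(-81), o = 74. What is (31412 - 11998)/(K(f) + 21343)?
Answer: 9707/10749 ≈ 0.90306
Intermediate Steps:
f = 155 (f = 74 - 1*(-81) = 74 + 81 = 155)
(31412 - 11998)/(K(f) + 21343) = (31412 - 11998)/(155 + 21343) = 19414/21498 = 19414*(1/21498) = 9707/10749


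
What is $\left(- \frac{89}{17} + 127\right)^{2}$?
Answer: $\frac{4284900}{289} \approx 14827.0$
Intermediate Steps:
$\left(- \frac{89}{17} + 127\right)^{2} = \left(\frac{2070}{17}\right)^{2} = \frac{4284900}{289}$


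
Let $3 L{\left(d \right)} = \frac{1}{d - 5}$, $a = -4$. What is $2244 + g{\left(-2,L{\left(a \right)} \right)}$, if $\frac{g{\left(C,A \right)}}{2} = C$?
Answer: $2240$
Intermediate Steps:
$L{\left(d \right)} = \frac{1}{3 \left(-5 + d\right)}$ ($L{\left(d \right)} = \frac{1}{3 \left(d - 5\right)} = \frac{1}{3 \left(-5 + d\right)}$)
$g{\left(C,A \right)} = 2 C$
$2244 + g{\left(-2,L{\left(a \right)} \right)} = 2244 + 2 \left(-2\right) = 2244 - 4 = 2240$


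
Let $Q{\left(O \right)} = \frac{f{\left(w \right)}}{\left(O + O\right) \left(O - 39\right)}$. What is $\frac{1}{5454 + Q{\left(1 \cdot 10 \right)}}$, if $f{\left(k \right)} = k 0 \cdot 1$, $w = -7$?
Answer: $\frac{1}{5454} \approx 0.00018335$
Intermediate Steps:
$f{\left(k \right)} = 0$ ($f{\left(k \right)} = 0 \cdot 1 = 0$)
$Q{\left(O \right)} = 0$ ($Q{\left(O \right)} = \frac{0}{\left(O + O\right) \left(O - 39\right)} = \frac{0}{2 O \left(-39 + O\right)} = 0 \frac{1}{2 O \left(-39 + O\right)} = 0$)
$\frac{1}{5454 + Q{\left(1 \cdot 10 \right)}} = \frac{1}{5454 + 0} = \frac{1}{5454}$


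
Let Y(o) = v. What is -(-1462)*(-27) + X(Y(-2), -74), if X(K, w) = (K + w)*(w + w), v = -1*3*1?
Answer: -28078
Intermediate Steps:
v = -3 (v = -3*1 = -3)
Y(o) = -3
X(K, w) = 2*w*(K + w) (X(K, w) = (K + w)*(2*w) = 2*w*(K + w))
-(-1462)*(-27) + X(Y(-2), -74) = -(-1462)*(-27) + 2*(-74)*(-3 - 74) = -86*459 + 2*(-74)*(-77) = -39474 + 11396 = -28078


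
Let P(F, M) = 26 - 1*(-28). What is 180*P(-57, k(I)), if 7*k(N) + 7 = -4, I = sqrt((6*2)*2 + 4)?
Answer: 9720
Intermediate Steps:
I = 2*sqrt(7) (I = sqrt(12*2 + 4) = sqrt(24 + 4) = sqrt(28) = 2*sqrt(7) ≈ 5.2915)
k(N) = -11/7 (k(N) = -1 + (1/7)*(-4) = -1 - 4/7 = -11/7)
P(F, M) = 54 (P(F, M) = 26 + 28 = 54)
180*P(-57, k(I)) = 180*54 = 9720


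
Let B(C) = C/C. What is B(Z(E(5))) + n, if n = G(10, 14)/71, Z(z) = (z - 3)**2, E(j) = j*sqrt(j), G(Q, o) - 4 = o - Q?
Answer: 79/71 ≈ 1.1127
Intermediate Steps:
G(Q, o) = 4 + o - Q (G(Q, o) = 4 + (o - Q) = 4 + o - Q)
E(j) = j**(3/2)
Z(z) = (-3 + z)**2
B(C) = 1
n = 8/71 (n = (4 + 14 - 1*10)/71 = (4 + 14 - 10)*(1/71) = 8*(1/71) = 8/71 ≈ 0.11268)
B(Z(E(5))) + n = 1 + 8/71 = 79/71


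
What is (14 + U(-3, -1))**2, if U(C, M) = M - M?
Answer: 196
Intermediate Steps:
U(C, M) = 0
(14 + U(-3, -1))**2 = (14 + 0)**2 = 14**2 = 196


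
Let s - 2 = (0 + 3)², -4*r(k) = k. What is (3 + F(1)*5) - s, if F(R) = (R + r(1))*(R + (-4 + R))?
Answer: -31/2 ≈ -15.500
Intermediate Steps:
r(k) = -k/4
F(R) = (-4 + 2*R)*(-¼ + R) (F(R) = (R - ¼*1)*(R + (-4 + R)) = (R - ¼)*(-4 + 2*R) = (-¼ + R)*(-4 + 2*R) = (-4 + 2*R)*(-¼ + R))
s = 11 (s = 2 + (0 + 3)² = 2 + 3² = 2 + 9 = 11)
(3 + F(1)*5) - s = (3 + (1 + 2*1² - 9/2*1)*5) - 1*11 = (3 + (1 + 2*1 - 9/2)*5) - 11 = (3 + (1 + 2 - 9/2)*5) - 11 = (3 - 3/2*5) - 11 = (3 - 15/2) - 11 = -9/2 - 11 = -31/2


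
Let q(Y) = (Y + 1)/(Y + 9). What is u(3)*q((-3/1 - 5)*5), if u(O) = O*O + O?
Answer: 468/31 ≈ 15.097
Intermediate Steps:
u(O) = O + O² (u(O) = O² + O = O + O²)
q(Y) = (1 + Y)/(9 + Y)
u(3)*q((-3/1 - 5)*5) = (3*(1 + 3))*((1 + (-3/1 - 5)*5)/(9 + (-3/1 - 5)*5)) = (3*4)*((1 + (-3*1 - 5)*5)/(9 + (-3*1 - 5)*5)) = 12*((1 + (-3 - 5)*5)/(9 + (-3 - 5)*5)) = 12*((1 - 8*5)/(9 - 8*5)) = 12*((1 - 40)/(9 - 40)) = 12*(-39/(-31)) = 12*(-1/31*(-39)) = 12*(39/31) = 468/31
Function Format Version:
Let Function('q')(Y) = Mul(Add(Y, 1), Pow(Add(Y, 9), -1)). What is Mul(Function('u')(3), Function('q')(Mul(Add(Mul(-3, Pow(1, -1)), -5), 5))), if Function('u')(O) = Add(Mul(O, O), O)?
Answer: Rational(468, 31) ≈ 15.097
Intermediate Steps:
Function('u')(O) = Add(O, Pow(O, 2)) (Function('u')(O) = Add(Pow(O, 2), O) = Add(O, Pow(O, 2)))
Function('q')(Y) = Mul(Pow(Add(9, Y), -1), Add(1, Y)) (Function('q')(Y) = Mul(Add(1, Y), Pow(Add(9, Y), -1)) = Mul(Pow(Add(9, Y), -1), Add(1, Y)))
Mul(Function('u')(3), Function('q')(Mul(Add(Mul(-3, Pow(1, -1)), -5), 5))) = Mul(Mul(3, Add(1, 3)), Mul(Pow(Add(9, Mul(Add(Mul(-3, Pow(1, -1)), -5), 5)), -1), Add(1, Mul(Add(Mul(-3, Pow(1, -1)), -5), 5)))) = Mul(Mul(3, 4), Mul(Pow(Add(9, Mul(Add(Mul(-3, 1), -5), 5)), -1), Add(1, Mul(Add(Mul(-3, 1), -5), 5)))) = Mul(12, Mul(Pow(Add(9, Mul(Add(-3, -5), 5)), -1), Add(1, Mul(Add(-3, -5), 5)))) = Mul(12, Mul(Pow(Add(9, Mul(-8, 5)), -1), Add(1, Mul(-8, 5)))) = Mul(12, Mul(Pow(Add(9, -40), -1), Add(1, -40))) = Mul(12, Mul(Pow(-31, -1), -39)) = Mul(12, Mul(Rational(-1, 31), -39)) = Mul(12, Rational(39, 31)) = Rational(468, 31)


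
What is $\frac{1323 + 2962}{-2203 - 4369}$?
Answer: $- \frac{4285}{6572} \approx -0.65201$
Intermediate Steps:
$\frac{1323 + 2962}{-2203 - 4369} = \frac{4285}{-6572} = 4285 \left(- \frac{1}{6572}\right) = - \frac{4285}{6572}$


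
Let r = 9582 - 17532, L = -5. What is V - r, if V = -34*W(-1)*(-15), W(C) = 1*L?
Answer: 5400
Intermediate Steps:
r = -7950
W(C) = -5 (W(C) = 1*(-5) = -5)
V = -2550 (V = -34*(-5)*(-15) = 170*(-15) = -2550)
V - r = -2550 - 1*(-7950) = -2550 + 7950 = 5400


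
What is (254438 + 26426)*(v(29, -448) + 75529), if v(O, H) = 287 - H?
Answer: 21419812096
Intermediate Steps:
(254438 + 26426)*(v(29, -448) + 75529) = (254438 + 26426)*((287 - 1*(-448)) + 75529) = 280864*((287 + 448) + 75529) = 280864*(735 + 75529) = 280864*76264 = 21419812096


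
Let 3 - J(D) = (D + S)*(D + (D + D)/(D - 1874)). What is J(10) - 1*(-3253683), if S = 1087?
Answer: 1511111141/466 ≈ 3.2427e+6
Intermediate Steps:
J(D) = 3 - (1087 + D)*(D + 2*D/(-1874 + D)) (J(D) = 3 - (D + 1087)*(D + (D + D)/(D - 1874)) = 3 - (1087 + D)*(D + (2*D)/(-1874 + D)) = 3 - (1087 + D)*(D + 2*D/(-1874 + D)))
J(10) - 1*(-3253683) = (-5622 - 1*10³ + 785*10² + 2034867*10)/(-1874 + 10) - 1*(-3253683) = (-5622 - 1*1000 + 785*100 + 20348670)/(-1864) + 3253683 = -(-5622 - 1000 + 78500 + 20348670)/1864 + 3253683 = -1/1864*20420548 + 3253683 = -5105137/466 + 3253683 = 1511111141/466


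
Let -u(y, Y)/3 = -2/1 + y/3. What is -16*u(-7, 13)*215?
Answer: -44720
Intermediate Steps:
u(y, Y) = 6 - y (u(y, Y) = -3*(-2/1 + y/3) = -3*(-2*1 + y*(⅓)) = -3*(-2 + y/3) = 6 - y)
-16*u(-7, 13)*215 = -16*(6 - 1*(-7))*215 = -16*(6 + 7)*215 = -16*13*215 = -208*215 = -44720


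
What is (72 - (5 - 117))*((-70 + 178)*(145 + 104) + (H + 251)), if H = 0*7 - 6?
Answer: 4993208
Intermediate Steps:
H = -6 (H = 0 - 6 = -6)
(72 - (5 - 117))*((-70 + 178)*(145 + 104) + (H + 251)) = (72 - (5 - 117))*((-70 + 178)*(145 + 104) + (-6 + 251)) = (72 - 1*(-112))*(108*249 + 245) = (72 + 112)*(26892 + 245) = 184*27137 = 4993208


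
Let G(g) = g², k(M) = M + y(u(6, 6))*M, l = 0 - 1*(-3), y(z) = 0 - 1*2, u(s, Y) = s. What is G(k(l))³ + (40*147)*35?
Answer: 206529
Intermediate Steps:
y(z) = -2 (y(z) = 0 - 2 = -2)
l = 3 (l = 0 + 3 = 3)
k(M) = -M (k(M) = M - 2*M = -M)
G(k(l))³ + (40*147)*35 = ((-1*3)²)³ + (40*147)*35 = ((-3)²)³ + 5880*35 = 9³ + 205800 = 729 + 205800 = 206529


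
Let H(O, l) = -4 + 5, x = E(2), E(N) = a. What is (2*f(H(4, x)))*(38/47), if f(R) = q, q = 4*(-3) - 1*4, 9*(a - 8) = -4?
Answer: -1216/47 ≈ -25.872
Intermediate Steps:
a = 68/9 (a = 8 + (⅑)*(-4) = 8 - 4/9 = 68/9 ≈ 7.5556)
E(N) = 68/9
x = 68/9 ≈ 7.5556
H(O, l) = 1
q = -16 (q = -12 - 4 = -16)
f(R) = -16
(2*f(H(4, x)))*(38/47) = (2*(-16))*(38/47) = -1216/47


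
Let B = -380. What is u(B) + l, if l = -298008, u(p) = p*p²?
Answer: -55170008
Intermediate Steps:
u(p) = p³
u(B) + l = (-380)³ - 298008 = -54872000 - 298008 = -55170008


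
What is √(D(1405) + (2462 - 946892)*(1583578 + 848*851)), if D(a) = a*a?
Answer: I*√2177122617155 ≈ 1.4755e+6*I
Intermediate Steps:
D(a) = a²
√(D(1405) + (2462 - 946892)*(1583578 + 848*851)) = √(1405² + (2462 - 946892)*(1583578 + 848*851)) = √(1974025 - 944430*(1583578 + 721648)) = √(1974025 - 944430*2305226) = √(1974025 - 2177124591180) = √(-2177122617155) = I*√2177122617155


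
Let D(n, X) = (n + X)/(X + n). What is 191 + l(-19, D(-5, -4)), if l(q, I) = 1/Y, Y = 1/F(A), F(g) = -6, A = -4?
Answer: 185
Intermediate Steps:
Y = -1/6 (Y = 1/(-6) = -1/6 ≈ -0.16667)
D(n, X) = 1 (D(n, X) = (X + n)/(X + n) = 1)
l(q, I) = -6 (l(q, I) = 1/(-1/6) = -6)
191 + l(-19, D(-5, -4)) = 191 - 6 = 185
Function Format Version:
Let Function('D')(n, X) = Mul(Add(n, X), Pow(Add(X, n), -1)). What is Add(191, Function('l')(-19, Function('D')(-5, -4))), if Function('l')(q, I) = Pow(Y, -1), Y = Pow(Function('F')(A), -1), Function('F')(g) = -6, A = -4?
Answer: 185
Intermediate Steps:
Y = Rational(-1, 6) (Y = Pow(-6, -1) = Rational(-1, 6) ≈ -0.16667)
Function('D')(n, X) = 1 (Function('D')(n, X) = Mul(Add(X, n), Pow(Add(X, n), -1)) = 1)
Function('l')(q, I) = -6 (Function('l')(q, I) = Pow(Rational(-1, 6), -1) = -6)
Add(191, Function('l')(-19, Function('D')(-5, -4))) = Add(191, -6) = 185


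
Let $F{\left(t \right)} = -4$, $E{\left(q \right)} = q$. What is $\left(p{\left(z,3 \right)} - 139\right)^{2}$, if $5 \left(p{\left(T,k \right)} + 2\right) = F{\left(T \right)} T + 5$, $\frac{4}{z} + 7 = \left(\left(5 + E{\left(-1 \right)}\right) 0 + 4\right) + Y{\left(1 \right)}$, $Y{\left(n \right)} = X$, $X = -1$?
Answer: $\frac{484416}{25} \approx 19377.0$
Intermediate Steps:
$Y{\left(n \right)} = -1$
$z = -1$ ($z = \frac{4}{-7 + \left(\left(\left(5 - 1\right) 0 + 4\right) - 1\right)} = \frac{4}{-7 + \left(\left(4 \cdot 0 + 4\right) - 1\right)} = \frac{4}{-7 + \left(\left(0 + 4\right) - 1\right)} = \frac{4}{-7 + \left(4 - 1\right)} = \frac{4}{-7 + 3} = \frac{4}{-4} = 4 \left(- \frac{1}{4}\right) = -1$)
$p{\left(T,k \right)} = -1 - \frac{4 T}{5}$ ($p{\left(T,k \right)} = -2 + \frac{- 4 T + 5}{5} = -2 + \frac{5 - 4 T}{5} = -2 - \left(-1 + \frac{4 T}{5}\right) = -1 - \frac{4 T}{5}$)
$\left(p{\left(z,3 \right)} - 139\right)^{2} = \left(\left(-1 - - \frac{4}{5}\right) - 139\right)^{2} = \left(\left(-1 + \frac{4}{5}\right) - 139\right)^{2} = \left(- \frac{1}{5} - 139\right)^{2} = \left(- \frac{696}{5}\right)^{2} = \frac{484416}{25}$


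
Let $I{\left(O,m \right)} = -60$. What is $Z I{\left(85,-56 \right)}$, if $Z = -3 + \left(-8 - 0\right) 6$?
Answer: $3060$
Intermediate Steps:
$Z = -51$ ($Z = -3 + \left(-8 + 0\right) 6 = -3 - 48 = -51$)
$Z I{\left(85,-56 \right)} = \left(-51\right) \left(-60\right) = 3060$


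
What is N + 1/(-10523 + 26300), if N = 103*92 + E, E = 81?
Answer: 150780790/15777 ≈ 9557.0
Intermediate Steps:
N = 9557 (N = 103*92 + 81 = 9476 + 81 = 9557)
N + 1/(-10523 + 26300) = 9557 + 1/(-10523 + 26300) = 9557 + 1/15777 = 150780790/15777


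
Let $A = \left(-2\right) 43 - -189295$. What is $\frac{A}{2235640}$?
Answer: $\frac{189209}{2235640} \approx 0.084633$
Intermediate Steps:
$A = 189209$ ($A = -86 + 189295 = 189209$)
$\frac{A}{2235640} = \frac{189209}{2235640}$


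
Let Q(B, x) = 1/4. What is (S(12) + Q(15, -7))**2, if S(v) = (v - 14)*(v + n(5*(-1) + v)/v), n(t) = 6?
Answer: 9801/16 ≈ 612.56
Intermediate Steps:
Q(B, x) = 1/4
S(v) = (-14 + v)*(v + 6/v) (S(v) = (v - 14)*(v + 6/v) = (-14 + v)*(v + 6/v))
(S(12) + Q(15, -7))**2 = ((6 + 12**2 - 84/12 - 14*12) + 1/4)**2 = ((6 + 144 - 84*1/12 - 168) + 1/4)**2 = ((6 + 144 - 7 - 168) + 1/4)**2 = (-25 + 1/4)**2 = (-99/4)**2 = 9801/16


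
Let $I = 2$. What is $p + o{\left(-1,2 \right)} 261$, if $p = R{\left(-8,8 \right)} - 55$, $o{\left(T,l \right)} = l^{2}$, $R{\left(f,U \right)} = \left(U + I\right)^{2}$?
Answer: $1089$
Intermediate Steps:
$R{\left(f,U \right)} = \left(2 + U\right)^{2}$ ($R{\left(f,U \right)} = \left(U + 2\right)^{2} = \left(2 + U\right)^{2}$)
$p = 45$ ($p = \left(2 + 8\right)^{2} - 55 = 10^{2} - 55 = 100 - 55 = 45$)
$p + o{\left(-1,2 \right)} 261 = 45 + 2^{2} \cdot 261 = 45 + 4 \cdot 261 = 45 + 1044 = 1089$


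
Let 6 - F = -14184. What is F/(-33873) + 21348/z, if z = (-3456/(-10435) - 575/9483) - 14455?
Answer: -7654452918655525/4037574855910183 ≈ -1.8958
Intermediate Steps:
F = 14190 (F = 6 - 1*(-14184) = 6 + 14184 = 14190)
z = -1430369269652/98955105 (z = (-3456*(-1/10435) - 575*1/9483) - 14455 = (3456/10435 - 575/9483) - 14455 = 26773123/98955105 - 14455 = -1430369269652/98955105 ≈ -14455.)
F/(-33873) + 21348/z = 14190/(-33873) + 21348/(-1430369269652/98955105) = 14190*(-1/33873) + 21348*(-98955105/1430369269652) = -4730/11291 - 528123395385/357592317413 = -7654452918655525/4037574855910183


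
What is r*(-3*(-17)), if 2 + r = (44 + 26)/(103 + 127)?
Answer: -1989/23 ≈ -86.478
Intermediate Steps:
r = -39/23 (r = -2 + (44 + 26)/(103 + 127) = -2 + 70/230 = -2 + 70*(1/230) = -2 + 7/23 = -39/23 ≈ -1.6957)
r*(-3*(-17)) = -(-117)*(-17)/23 = -39/23*51 = -1989/23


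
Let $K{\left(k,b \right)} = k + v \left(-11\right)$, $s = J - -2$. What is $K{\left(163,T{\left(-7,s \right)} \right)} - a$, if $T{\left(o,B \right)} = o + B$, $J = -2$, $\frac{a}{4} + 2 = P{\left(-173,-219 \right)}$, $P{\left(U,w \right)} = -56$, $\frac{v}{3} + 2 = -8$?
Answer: $725$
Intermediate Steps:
$v = -30$ ($v = -6 + 3 \left(-8\right) = -6 - 24 = -30$)
$a = -232$ ($a = -8 + 4 \left(-56\right) = -8 - 224 = -232$)
$s = 0$ ($s = -2 - -2 = -2 + 2 = 0$)
$T{\left(o,B \right)} = B + o$
$K{\left(k,b \right)} = 330 + k$ ($K{\left(k,b \right)} = k - -330 = k + 330 = 330 + k$)
$K{\left(163,T{\left(-7,s \right)} \right)} - a = \left(330 + 163\right) - -232 = 493 + 232 = 725$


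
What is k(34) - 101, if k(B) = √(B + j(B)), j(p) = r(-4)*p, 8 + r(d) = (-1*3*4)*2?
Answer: -101 + I*√1054 ≈ -101.0 + 32.465*I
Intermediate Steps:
r(d) = -32 (r(d) = -8 + (-1*3*4)*2 = -8 - 3*4*2 = -8 - 12*2 = -8 - 24 = -32)
j(p) = -32*p
k(B) = √31*√(-B) (k(B) = √(B - 32*B) = √(-31*B) = √31*√(-B))
k(34) - 101 = √31*√(-1*34) - 101 = √31*√(-34) - 101 = √31*(I*√34) - 101 = I*√1054 - 101 = -101 + I*√1054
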